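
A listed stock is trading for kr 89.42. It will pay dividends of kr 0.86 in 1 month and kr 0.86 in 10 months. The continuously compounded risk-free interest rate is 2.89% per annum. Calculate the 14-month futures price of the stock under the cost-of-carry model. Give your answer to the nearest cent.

PV(dividends) I = 0.86·e^(−0.0289·1/12) + 0.86·e^(−0.0289·10/12)
I = 0.8579 + 0.8395 = 1.6974
F = (S − I)·e^(rT) = (89.42 − 1.6974) · e^(0.0289·14/12)
= 87.7226 · e^0.033717 = 87.7226 × 1.034292 = kr 90.73

kr 90.73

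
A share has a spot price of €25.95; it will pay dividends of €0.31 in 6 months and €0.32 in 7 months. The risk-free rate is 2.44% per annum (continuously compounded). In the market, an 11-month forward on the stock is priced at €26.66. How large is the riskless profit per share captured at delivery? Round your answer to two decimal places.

€0.76 per share

PV(dividends) I = 0.31·e^(−0.0244·6/12) + 0.32·e^(−0.0244·7/12) = 0.6217
Fair forward F* = (S − I)·e^(rT) = (25.95 − 0.6217)·e^0.022367 = 25.3283 × 1.022619 = 25.9012
Market €26.66 > fair 25.9012: forward overpriced → cash-and-carry (borrow at r, buy the stock and collect the dividends, short the forward).
Profit at T = |F_mkt − F*| = |26.66 − 25.9012| = €0.76 per share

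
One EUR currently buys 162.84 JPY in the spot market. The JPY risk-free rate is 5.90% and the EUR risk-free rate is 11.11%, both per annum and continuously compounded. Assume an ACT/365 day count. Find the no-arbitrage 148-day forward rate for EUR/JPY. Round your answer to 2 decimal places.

F = S·e^((r_JPY − r_EUR)T) = 162.84 · e^((0.0590 − 0.1111) × 148/365)
= 162.84 · e^-0.021125 = 162.84 × 0.979097
F = 159.44 JPY per EUR

159.44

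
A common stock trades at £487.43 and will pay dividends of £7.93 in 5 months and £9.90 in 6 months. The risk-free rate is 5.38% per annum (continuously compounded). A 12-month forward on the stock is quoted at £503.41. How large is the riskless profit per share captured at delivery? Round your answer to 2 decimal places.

PV(dividends) I = 7.93·e^(−0.0538·5/12) + 9.90·e^(−0.0538·6/12) = 17.3915
Fair forward F* = (S − I)·e^(rT) = (487.43 − 17.3915)·e^0.053800 = 470.0385 × 1.055274 = 496.0194
Market £503.41 > fair 496.0194: forward overpriced → cash-and-carry (borrow at r, buy the stock and collect the dividends, short the forward).
Profit at T = |F_mkt − F*| = |503.41 − 496.0194| = £7.39 per share

£7.39 per share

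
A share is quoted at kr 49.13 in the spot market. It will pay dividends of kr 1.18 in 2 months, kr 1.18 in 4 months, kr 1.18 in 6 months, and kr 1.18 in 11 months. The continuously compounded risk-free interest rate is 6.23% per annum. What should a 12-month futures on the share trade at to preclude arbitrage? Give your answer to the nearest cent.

kr 47.41

PV(dividends) I = 1.18·e^(−0.0623·2/12) + 1.18·e^(−0.0623·4/12) + 1.18·e^(−0.0623·6/12) + 1.18·e^(−0.0623·11/12)
I = 1.1678 + 1.1557 + 1.1438 + 1.1145 = 4.5818
F = (S − I)·e^(rT) = (49.13 − 4.5818) · e^(0.0623·12/12)
= 44.5482 · e^0.062300 = 44.5482 × 1.064282 = kr 47.41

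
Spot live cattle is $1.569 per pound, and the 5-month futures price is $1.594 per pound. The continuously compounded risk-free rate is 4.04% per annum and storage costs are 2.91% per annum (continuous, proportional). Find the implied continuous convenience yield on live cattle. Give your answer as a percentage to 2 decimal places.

F = S·e^((r+u−y)T) ⇒ (r+u−y) = ln(F/S)/T
ln(1.594/1.569) = 0.015808; /T ⇒ 0.037939
y = r + u − ln(F/S)/T = 0.0404 + 0.0291 − 0.037939 = 0.031561
y = 3.16%

3.16%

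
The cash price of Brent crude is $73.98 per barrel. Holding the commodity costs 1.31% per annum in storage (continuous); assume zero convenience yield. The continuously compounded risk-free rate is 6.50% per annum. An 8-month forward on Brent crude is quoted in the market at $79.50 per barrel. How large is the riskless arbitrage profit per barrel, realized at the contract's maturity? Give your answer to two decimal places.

$1.57 per barrel

Fair forward: F* = S·e^(carry·T), with carry = (r + u) = 0.0650 + 0.0131 = 0.0781
F* = 73.98 · e^(0.0781 × 8/12) = 73.98 · e^0.052067 = 73.98 × 1.053446 = $77.9339
Market $79.50 > fair $77.9339: forward overpriced → cash-and-carry (buy spot, short the forward).
At maturity, profit = |F_mkt − F*| = |79.50 − 77.9339| = $1.57 per barrel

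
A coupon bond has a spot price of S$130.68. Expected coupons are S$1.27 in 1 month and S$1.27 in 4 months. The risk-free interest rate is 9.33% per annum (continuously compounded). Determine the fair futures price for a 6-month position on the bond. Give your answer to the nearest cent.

PV(coupons) I = 1.27·e^(−0.0933·1/12) + 1.27·e^(−0.0933·4/12)
I = 1.2602 + 1.2311 = 2.4913
F = (S − I)·e^(rT) = (130.68 − 2.4913) · e^(0.0933·6/12)
= 128.1887 · e^0.046650 = 128.1887 × 1.047755 = S$134.31

S$134.31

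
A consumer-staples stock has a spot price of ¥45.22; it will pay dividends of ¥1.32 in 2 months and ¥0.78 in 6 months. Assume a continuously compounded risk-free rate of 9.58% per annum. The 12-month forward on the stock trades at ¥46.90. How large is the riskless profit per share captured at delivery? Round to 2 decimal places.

PV(dividends) I = 1.32·e^(−0.0958·2/12) + 0.78·e^(−0.0958·6/12) = 2.0426
Fair forward F* = (S − I)·e^(rT) = (45.22 − 2.0426)·e^0.095800 = 43.1774 × 1.100539 = 47.5184
Market ¥46.90 < fair 47.5184: forward underpriced → reverse cash-and-carry (short the stock, invest proceeds at r, pay the dividends, go long the forward).
Profit at T = |F_mkt − F*| = |46.90 − 47.5184| = ¥0.62 per share

¥0.62 per share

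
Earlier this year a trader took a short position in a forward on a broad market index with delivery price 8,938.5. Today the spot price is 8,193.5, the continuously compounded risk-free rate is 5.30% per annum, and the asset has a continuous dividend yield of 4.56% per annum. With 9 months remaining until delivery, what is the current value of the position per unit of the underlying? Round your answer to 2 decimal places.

Current fair forward for the remaining 9 months: F = S·e^((r − q)·T), (r − q) = 0.0530 − 0.0456 = 0.0074
F = 8193.5 · e^(0.0074 × 9/12) = 8193.5 × 1.00556543 = 8239.1004
Value of long forward = (F − K)·e^(−rT) = (8239.1004 − 8938.5) · e^(−0.0530·9/12)
= -699.3996 × 0.96102967 = -672.14
Short position value = −(long value) = 672.14

672.14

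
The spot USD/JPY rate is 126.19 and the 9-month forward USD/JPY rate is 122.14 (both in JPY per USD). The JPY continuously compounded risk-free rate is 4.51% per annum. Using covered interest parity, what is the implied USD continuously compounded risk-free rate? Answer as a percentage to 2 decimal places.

8.86%

F = S·e^((r_JPY − r_USD)T) ⇒ r_USD = r_JPY − ln(F/S)/T
ln(122.14/126.19) = -0.032621; /(9/12) = -0.043495
r_USD = 0.0451 + 0.043495 = 0.088595
r_USD = 8.86%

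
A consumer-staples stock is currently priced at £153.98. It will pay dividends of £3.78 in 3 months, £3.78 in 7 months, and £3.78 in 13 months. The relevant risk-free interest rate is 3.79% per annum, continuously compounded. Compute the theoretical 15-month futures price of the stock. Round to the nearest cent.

£149.84

PV(dividends) I = 3.78·e^(−0.0379·3/12) + 3.78·e^(−0.0379·7/12) + 3.78·e^(−0.0379·13/12)
I = 3.7444 + 3.6973 + 3.6279 = 11.0696
F = (S − I)·e^(rT) = (153.98 − 11.0696) · e^(0.0379·15/12)
= 142.9104 · e^0.047375 = 142.9104 × 1.048515 = £149.84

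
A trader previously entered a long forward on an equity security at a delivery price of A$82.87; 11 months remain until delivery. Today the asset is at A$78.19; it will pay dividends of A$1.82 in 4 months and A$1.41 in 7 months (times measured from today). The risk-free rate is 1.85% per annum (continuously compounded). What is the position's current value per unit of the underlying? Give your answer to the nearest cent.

PV(remaining dividends) I = 1.82·e^(−0.0185·4/12) + 1.41·e^(−0.0185·7/12) = 3.2037
Current forward F = (S − I)·e^(rT) = (78.19 − 3.2037)·e^(0.0185·11/12) = 74.9863 × 1.017103 = 76.2688
Value (long) = (F − K)·e^(−rT) = (76.2688 − 82.87) × 0.983185 = -6.4902
Value = -A$6.49

-A$6.49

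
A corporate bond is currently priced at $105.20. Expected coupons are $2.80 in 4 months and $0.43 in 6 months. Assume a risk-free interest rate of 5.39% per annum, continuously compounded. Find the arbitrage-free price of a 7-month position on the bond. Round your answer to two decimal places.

PV(coupons) I = 2.80·e^(−0.0539·4/12) + 0.43·e^(−0.0539·6/12)
I = 2.7501 + 0.4186 = 3.1687
F = (S − I)·e^(rT) = (105.20 − 3.1687) · e^(0.0539·7/12)
= 102.0313 · e^0.031442 = 102.0313 × 1.031942 = $105.29

$105.29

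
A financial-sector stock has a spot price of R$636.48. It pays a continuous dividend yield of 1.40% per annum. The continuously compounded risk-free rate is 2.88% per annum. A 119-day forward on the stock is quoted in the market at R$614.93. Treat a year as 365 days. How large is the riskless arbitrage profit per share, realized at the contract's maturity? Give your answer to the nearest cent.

R$24.63 per share

Fair forward: F* = S·e^(carry·T), with carry = (r − q) = 0.0288 − 0.0140 = 0.0148
F* = 636.48 · e^(0.0148 × 119/365) = 636.48 · e^0.004825 = 636.48 × 1.004837 = R$639.5587
Market R$614.93 < fair R$639.5587: forward underpriced → reverse cash-and-carry (short spot, go long the forward).
At maturity, profit = |F_mkt − F*| = |614.93 − 639.5587| = R$24.63 per share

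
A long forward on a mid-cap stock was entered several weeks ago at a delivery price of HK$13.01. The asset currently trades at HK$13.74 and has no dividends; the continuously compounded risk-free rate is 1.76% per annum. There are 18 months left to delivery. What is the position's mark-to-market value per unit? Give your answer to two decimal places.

HK$1.07

Current fair forward for the remaining 18 months: F = S·e^(r·T), r = 0.0176
F = 13.74 · e^(0.0176 × 18/12) = 13.74 × 1.026752 = 14.1076
Value of long forward = (F − K)·e^(−rT) = (14.1076 − 13.01) · e^(−0.0176·18/12)
= 1.0976 × 0.973945 = 1.07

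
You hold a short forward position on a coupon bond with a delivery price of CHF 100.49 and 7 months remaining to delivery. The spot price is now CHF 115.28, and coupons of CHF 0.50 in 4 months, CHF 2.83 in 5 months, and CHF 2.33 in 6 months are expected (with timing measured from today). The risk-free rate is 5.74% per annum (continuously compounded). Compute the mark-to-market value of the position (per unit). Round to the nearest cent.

-CHF 12.58

PV(remaining coupons) I = 0.50·e^(−0.0574·4/12) + 2.83·e^(−0.0574·5/12) + 2.33·e^(−0.0574·6/12) = 5.5177
Current forward F = (S − I)·e^(rT) = (115.28 − 5.5177)·e^(0.0574·7/12) = 109.7623 × 1.034050 = 113.4997
Value (long) = (F − K)·e^(−rT) = (113.4997 − 100.49) × 0.967071 = 12.5813
Short position value = −(long value) = -CHF 12.58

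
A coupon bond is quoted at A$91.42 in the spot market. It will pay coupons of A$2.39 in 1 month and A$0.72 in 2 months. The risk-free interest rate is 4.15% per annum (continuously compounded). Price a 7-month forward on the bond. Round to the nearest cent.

A$90.49

PV(coupons) I = 2.39·e^(−0.0415·1/12) + 0.72·e^(−0.0415·2/12)
I = 2.3817 + 0.7150 = 3.0967
F = (S − I)·e^(rT) = (91.42 − 3.0967) · e^(0.0415·7/12)
= 88.3233 · e^0.024208 = 88.3233 × 1.024503 = A$90.49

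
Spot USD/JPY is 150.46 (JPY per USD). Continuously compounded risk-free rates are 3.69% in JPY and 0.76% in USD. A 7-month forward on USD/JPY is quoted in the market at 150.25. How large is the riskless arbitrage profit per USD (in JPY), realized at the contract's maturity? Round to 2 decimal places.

Fair forward: F* = S·e^(carry·T), with carry = (r_JPY − r_USD) = 0.0369 − 0.0076 = 0.0293
F* = 150.46 · e^(0.0293 × 7/12) = 150.46 · e^0.017092 = 150.46 × 1.017239 = 153.0538
Market 150.25 < fair 153.0538: forward underpriced → reverse cash-and-carry (short spot, go long the forward).
At maturity, profit = |F_mkt − F*| = |150.25 − 153.0538| = 2.80 per USD (in JPY)

2.80 per USD (in JPY)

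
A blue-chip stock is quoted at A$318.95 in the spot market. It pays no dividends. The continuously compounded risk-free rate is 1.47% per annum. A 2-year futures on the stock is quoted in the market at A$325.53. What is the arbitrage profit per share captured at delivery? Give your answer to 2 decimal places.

A$2.94 per share

Fair futures: F* = S·e^(carry·T), with carry = r = 0.0147
F* = 318.95 · e^(0.0147 × 2) = 318.95 · e^0.029400 = 318.95 × 1.029836 = A$328.4662
Market A$325.53 < fair A$328.4662: forward underpriced → reverse cash-and-carry (short spot, go long the forward).
At maturity, profit = |F_mkt − F*| = |325.53 − 328.4662| = A$2.94 per share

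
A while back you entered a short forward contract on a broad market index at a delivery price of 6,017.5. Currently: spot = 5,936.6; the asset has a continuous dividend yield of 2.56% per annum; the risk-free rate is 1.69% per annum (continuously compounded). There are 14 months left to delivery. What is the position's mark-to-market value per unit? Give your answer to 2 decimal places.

138.10

Current fair forward for the remaining 14 months: F = S·e^((r − q)·T), (r − q) = 0.0169 − 0.0256 = -0.0087
F = 5936.6 · e^(-0.0087 × 14/12) = 5936.6 × 0.98990134 = 5876.6483
Value of long forward = (F − K)·e^(−rT) = (5876.6483 − 6017.5) · e^(−0.0169·14/12)
= -140.8517 × 0.98047644 = -138.10
Short position value = −(long value) = 138.10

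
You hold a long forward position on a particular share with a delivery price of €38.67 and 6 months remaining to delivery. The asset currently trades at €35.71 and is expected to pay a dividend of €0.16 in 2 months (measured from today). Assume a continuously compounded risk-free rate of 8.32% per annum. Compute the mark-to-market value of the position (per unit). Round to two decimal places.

-€1.54

PV(remaining dividends) I = 0.16·e^(−0.0832·2/12) = 0.1578
Current forward F = (S − I)·e^(rT) = (35.71 − 0.1578)·e^(0.0832·6/12) = 35.5522 × 1.042477 = 37.0624
Value (long) = (F − K)·e^(−rT) = (37.0624 − 38.67) × 0.959253 = -1.5421
Value = -€1.54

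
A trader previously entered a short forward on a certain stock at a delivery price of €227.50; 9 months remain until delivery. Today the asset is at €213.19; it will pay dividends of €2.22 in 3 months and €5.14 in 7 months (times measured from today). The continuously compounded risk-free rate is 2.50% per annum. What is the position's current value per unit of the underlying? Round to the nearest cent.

PV(remaining dividends) I = 2.22·e^(−0.0250·3/12) + 5.14·e^(−0.0250·7/12) = 7.2718
Current forward F = (S − I)·e^(rT) = (213.19 − 7.2718)·e^(0.0250·9/12) = 205.9182 × 1.018927 = 209.8156
Value (long) = (F − K)·e^(−rT) = (209.8156 − 227.50) × 0.981425 = -17.3559
Short position value = −(long value) = €17.36

€17.36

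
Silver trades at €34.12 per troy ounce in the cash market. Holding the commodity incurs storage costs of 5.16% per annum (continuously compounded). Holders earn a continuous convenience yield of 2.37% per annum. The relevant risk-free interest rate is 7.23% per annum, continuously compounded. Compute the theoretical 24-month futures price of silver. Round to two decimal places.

€41.69 per troy ounce

Net carry = r + u − y = 0.0723 + 0.0516 − 0.0237 = 0.1002
F = S·e^((r+u−y)T) = 34.12 · e^(0.1002 × 24/12) = 34.12 · e^0.200400
= 34.12 × 1.221891 = €41.69 per troy ounce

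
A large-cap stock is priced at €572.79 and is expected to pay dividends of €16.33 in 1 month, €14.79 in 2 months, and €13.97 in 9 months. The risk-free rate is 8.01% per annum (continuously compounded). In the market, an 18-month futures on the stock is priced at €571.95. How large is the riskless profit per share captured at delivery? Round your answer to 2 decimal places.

PV(dividends) I = 16.33·e^(−0.0801·1/12) + 14.79·e^(−0.0801·2/12) + 13.97·e^(−0.0801·9/12) = 43.9707
Fair futures F* = (S − I)·e^(rT) = (572.79 − 43.9707)·e^0.120150 = 528.8193 × 1.127666 = 596.3315
Market €571.95 < fair 596.3315: forward underpriced → reverse cash-and-carry (short the stock, invest proceeds at r, pay the dividends, go long the forward).
Profit at T = |F_mkt − F*| = |571.95 − 596.3315| = €24.38 per share

€24.38 per share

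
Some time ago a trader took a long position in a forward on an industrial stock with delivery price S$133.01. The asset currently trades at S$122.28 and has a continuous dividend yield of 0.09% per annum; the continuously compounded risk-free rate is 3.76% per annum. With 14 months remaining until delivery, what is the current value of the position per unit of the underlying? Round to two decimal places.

Current fair forward for the remaining 14 months: F = S·e^((r − q)·T), (r − q) = 0.0376 − 0.0009 = 0.0367
F = 122.28 · e^(0.0367 × 14/12) = 122.28 × 1.043747 = 127.6294
Value of long forward = (F − K)·e^(−rT) = (127.6294 − 133.01) · e^(−0.0376·14/12)
= -5.3806 × 0.957082 = -5.15

-S$5.15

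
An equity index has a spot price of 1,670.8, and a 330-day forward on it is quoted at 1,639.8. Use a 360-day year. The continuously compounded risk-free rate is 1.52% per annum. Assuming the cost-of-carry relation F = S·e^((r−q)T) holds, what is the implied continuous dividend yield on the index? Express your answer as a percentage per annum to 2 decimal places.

From F = S·e^((r−q)T): (r − q) = ln(F/S)/T
ln(1639.8/1670.8) = ln(0.981446) = -0.018728
(r − q) = -0.018728 / (330/360) = -0.020431
q = r − ln(F/S)/T = 0.0152 + 0.020431 = 0.035631
q = 3.56%

3.56%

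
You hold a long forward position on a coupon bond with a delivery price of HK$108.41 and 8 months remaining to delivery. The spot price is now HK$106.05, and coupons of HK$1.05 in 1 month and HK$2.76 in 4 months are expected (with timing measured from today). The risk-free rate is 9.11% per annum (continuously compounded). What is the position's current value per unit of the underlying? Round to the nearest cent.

PV(remaining coupons) I = 1.05·e^(−0.0911·1/12) + 2.76·e^(−0.0911·4/12) = 3.7195
Current forward F = (S − I)·e^(rT) = (106.05 − 3.7195)·e^(0.0911·8/12) = 102.3305 × 1.062616 = 108.7380
Value (long) = (F − K)·e^(−rT) = (108.7380 − 108.41) × 0.941074 = 0.3087
Value = HK$0.31

HK$0.31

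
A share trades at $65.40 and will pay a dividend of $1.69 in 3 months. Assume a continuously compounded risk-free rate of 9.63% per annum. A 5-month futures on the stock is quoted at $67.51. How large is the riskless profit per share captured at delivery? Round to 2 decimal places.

PV(dividends) I = 1.69·e^(−0.0963·3/12) = 1.6498
Fair futures F* = (S − I)·e^(rT) = (65.40 − 1.6498)·e^0.040125 = 63.7502 × 1.040941 = 66.3602
Market $67.51 > fair 66.3602: forward overpriced → cash-and-carry (borrow at r, buy the stock and collect the dividends, short the forward).
Profit at T = |F_mkt − F*| = |67.51 − 66.3602| = $1.15 per share

$1.15 per share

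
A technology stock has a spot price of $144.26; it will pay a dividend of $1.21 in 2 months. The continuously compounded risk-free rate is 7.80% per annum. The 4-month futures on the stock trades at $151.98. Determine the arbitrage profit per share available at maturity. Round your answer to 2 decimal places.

$5.15 per share

PV(dividends) I = 1.21·e^(−0.0780·2/12) = 1.1944
Fair futures F* = (S − I)·e^(rT) = (144.26 − 1.1944)·e^0.026000 = 143.0656 × 1.026341 = 146.8341
Market $151.98 > fair 146.8341: forward overpriced → cash-and-carry (borrow at r, buy the stock and collect the dividends, short the forward).
Profit at T = |F_mkt − F*| = |151.98 − 146.8341| = $5.15 per share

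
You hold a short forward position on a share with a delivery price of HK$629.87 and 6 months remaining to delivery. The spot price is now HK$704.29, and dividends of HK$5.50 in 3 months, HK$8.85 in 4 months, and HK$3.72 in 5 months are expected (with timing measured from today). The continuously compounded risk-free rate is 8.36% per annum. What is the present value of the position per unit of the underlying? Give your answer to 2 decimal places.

-HK$82.62

PV(remaining dividends) I = 5.50·e^(−0.0836·3/12) + 8.85·e^(−0.0836·4/12) + 3.72·e^(−0.0836·5/12) = 17.5857
Current forward F = (S − I)·e^(rT) = (704.29 − 17.5857)·e^(0.0836·6/12) = 686.7043 × 1.042686 = 716.0170
Value (long) = (F − K)·e^(−rT) = (716.0170 − 629.87) × 0.959062 = 82.6203
Short position value = −(long value) = -HK$82.62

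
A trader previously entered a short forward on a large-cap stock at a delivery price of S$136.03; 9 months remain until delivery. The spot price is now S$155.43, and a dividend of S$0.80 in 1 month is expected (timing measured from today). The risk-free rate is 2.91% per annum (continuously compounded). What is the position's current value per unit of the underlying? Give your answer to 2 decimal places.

-S$21.54

PV(remaining dividends) I = 0.80·e^(−0.0291·1/12) = 0.7981
Current forward F = (S − I)·e^(rT) = (155.43 − 0.7981)·e^(0.0291·9/12) = 154.6319 × 1.022065 = 158.0439
Value (long) = (F − K)·e^(−rT) = (158.0439 − 136.03) × 0.978411 = 21.5386
Short position value = −(long value) = -S$21.54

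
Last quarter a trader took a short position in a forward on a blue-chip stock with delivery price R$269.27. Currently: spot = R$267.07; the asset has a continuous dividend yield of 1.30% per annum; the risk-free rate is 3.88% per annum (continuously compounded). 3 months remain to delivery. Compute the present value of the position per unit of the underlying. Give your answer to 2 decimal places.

R$0.47

Current fair forward for the remaining 3 months: F = S·e^((r − q)·T), (r − q) = 0.0388 − 0.0130 = 0.0258
F = 267.07 · e^(0.0258 × 3/12) = 267.07 × 1.006471 = 268.7982
Value of long forward = (F − K)·e^(−rT) = (268.7982 − 269.27) · e^(−0.0388·3/12)
= -0.4718 × 0.990347 = -0.47
Short position value = −(long value) = R$0.47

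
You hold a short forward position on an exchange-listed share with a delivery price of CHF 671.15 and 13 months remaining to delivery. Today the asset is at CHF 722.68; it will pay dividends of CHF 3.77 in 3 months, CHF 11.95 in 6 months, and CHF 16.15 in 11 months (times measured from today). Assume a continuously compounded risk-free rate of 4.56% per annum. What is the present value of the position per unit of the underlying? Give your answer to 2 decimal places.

-CHF 52.98

PV(remaining dividends) I = 3.77·e^(−0.0456·3/12) + 11.95·e^(−0.0456·6/12) + 16.15·e^(−0.0456·11/12) = 30.8967
Current forward F = (S − I)·e^(rT) = (722.68 − 30.8967)·e^(0.0456·13/12) = 691.7833 × 1.050641 = 726.8159
Value (long) = (F − K)·e^(−rT) = (726.8159 − 671.15) × 0.951800 = 52.9828
Short position value = −(long value) = -CHF 52.98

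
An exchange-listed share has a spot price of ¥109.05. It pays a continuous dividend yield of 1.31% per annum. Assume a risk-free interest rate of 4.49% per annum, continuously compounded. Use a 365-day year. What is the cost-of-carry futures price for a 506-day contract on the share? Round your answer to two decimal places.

F = S·e^((r − q)T) = 109.05 · e^((0.0449 − 0.0131) × 506/365)
= 109.05 · e^0.044084 = 109.05 × 1.045070
F = ¥113.96

¥113.96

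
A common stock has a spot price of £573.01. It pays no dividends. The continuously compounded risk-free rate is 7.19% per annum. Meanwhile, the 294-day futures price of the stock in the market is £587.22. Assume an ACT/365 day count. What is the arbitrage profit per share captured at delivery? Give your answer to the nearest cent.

£19.96 per share

Fair futures: F* = S·e^(carry·T), with carry = r = 0.0719
F* = 573.01 · e^(0.0719 × 294/365) = 573.01 · e^0.057914 = 573.01 × 1.059624 = £607.1751
Market £587.22 < fair £607.1751: forward underpriced → reverse cash-and-carry (short spot, go long the forward).
At maturity, profit = |F_mkt − F*| = |587.22 − 607.1751| = £19.96 per share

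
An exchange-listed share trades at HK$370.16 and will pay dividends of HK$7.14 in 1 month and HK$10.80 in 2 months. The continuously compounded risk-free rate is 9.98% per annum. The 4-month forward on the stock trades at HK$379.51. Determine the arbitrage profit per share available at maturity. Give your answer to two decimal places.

HK$15.13 per share

PV(dividends) I = 7.14·e^(−0.0998·1/12) + 10.80·e^(−0.0998·2/12) = 17.7027
Fair forward F* = (S − I)·e^(rT) = (370.16 − 17.7027)·e^0.033267 = 352.4573 × 1.033827 = 364.3799
Market HK$379.51 > fair 364.3799: forward overpriced → cash-and-carry (borrow at r, buy the stock and collect the dividends, short the forward).
Profit at T = |F_mkt − F*| = |379.51 − 364.3799| = HK$15.13 per share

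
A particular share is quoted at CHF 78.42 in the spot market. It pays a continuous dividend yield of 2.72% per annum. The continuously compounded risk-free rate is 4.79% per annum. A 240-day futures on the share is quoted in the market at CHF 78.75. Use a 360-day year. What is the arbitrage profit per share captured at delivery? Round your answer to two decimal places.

CHF 0.76 per share

Fair futures: F* = S·e^(carry·T), with carry = (r − q) = 0.0479 − 0.0272 = 0.0207
F* = 78.42 · e^(0.0207 × 240/360) = 78.42 · e^0.013800 = 78.42 × 1.013896 = CHF 79.5097
Market CHF 78.75 < fair CHF 79.5097: forward underpriced → reverse cash-and-carry (short spot, go long the forward).
At maturity, profit = |F_mkt − F*| = |78.75 − 79.5097| = CHF 0.76 per share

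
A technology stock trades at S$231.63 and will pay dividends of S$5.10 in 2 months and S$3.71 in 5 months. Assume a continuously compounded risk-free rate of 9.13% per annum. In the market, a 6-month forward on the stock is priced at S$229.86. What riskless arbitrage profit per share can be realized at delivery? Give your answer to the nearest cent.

PV(dividends) I = 5.10·e^(−0.0913·2/12) + 3.71·e^(−0.0913·5/12) = 8.5945
Fair forward F* = (S − I)·e^(rT) = (231.63 − 8.5945)·e^0.045650 = 223.0355 × 1.046708 = 233.4530
Market S$229.86 < fair 233.4530: forward underpriced → reverse cash-and-carry (short the stock, invest proceeds at r, pay the dividends, go long the forward).
Profit at T = |F_mkt − F*| = |229.86 − 233.4530| = S$3.59 per share

S$3.59 per share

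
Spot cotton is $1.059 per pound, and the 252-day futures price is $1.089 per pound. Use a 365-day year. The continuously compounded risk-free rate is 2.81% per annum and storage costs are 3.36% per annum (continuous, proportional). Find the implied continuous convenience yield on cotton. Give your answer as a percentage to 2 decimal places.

F = S·e^((r+u−y)T) ⇒ (r+u−y) = ln(F/S)/T
ln(1.089/1.059) = 0.027935; /T ⇒ 0.040461
y = r + u − ln(F/S)/T = 0.0281 + 0.0336 − 0.040461 = 0.021239
y = 2.12%

2.12%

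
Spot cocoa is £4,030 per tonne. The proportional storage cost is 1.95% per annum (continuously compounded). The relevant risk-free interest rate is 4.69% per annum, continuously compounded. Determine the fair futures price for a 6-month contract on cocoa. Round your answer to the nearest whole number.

Net carry = r + u − y = 0.0469 + 0.0195 − 0.0000 = 0.0664
F = S·e^((r+u−y)T) = 4030 · e^(0.0664 × 6/12) = 4030 · e^0.033200
= 4030 × 1.033757 = £4,166 per tonne

£4,166 per tonne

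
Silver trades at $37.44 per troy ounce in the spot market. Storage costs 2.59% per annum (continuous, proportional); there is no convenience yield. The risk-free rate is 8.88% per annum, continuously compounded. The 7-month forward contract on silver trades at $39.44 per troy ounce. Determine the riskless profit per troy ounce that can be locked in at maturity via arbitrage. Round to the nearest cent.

$0.59 per troy ounce

Fair forward: F* = S·e^(carry·T), with carry = (r + u) = 0.0888 + 0.0259 = 0.1147
F* = 37.44 · e^(0.1147 × 7/12) = 37.44 · e^0.066908 = 37.44 × 1.069197 = $40.0307
Market $39.44 < fair $40.0307: forward underpriced → reverse cash-and-carry (short spot, go long the forward).
At maturity, profit = |F_mkt − F*| = |39.44 − 40.0307| = $0.59 per troy ounce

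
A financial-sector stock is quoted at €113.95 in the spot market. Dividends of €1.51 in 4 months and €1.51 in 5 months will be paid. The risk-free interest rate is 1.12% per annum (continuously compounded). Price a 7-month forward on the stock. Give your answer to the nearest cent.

PV(dividends) I = 1.51·e^(−0.0112·4/12) + 1.51·e^(−0.0112·5/12)
I = 1.5044 + 1.5030 = 3.0074
F = (S − I)·e^(rT) = (113.95 − 3.0074) · e^(0.0112·7/12)
= 110.9426 · e^0.006533 = 110.9426 × 1.006554 = €111.67

€111.67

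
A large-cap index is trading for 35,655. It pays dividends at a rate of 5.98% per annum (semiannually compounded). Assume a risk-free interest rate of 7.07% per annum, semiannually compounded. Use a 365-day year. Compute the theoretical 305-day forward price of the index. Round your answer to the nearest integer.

F = S · (1+r/2)^(2T) / (1+q/2)^(2T)
= 35655 × 1.059776 / 1.050470 = 35655 × 1.008859
F = 35,971

35,971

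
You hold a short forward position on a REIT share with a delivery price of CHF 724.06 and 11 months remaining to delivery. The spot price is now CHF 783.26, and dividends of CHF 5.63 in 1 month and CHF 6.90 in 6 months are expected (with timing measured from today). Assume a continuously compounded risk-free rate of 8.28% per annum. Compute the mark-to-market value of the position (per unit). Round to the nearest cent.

PV(remaining dividends) I = 5.63·e^(−0.0828·1/12) + 6.90·e^(−0.0828·6/12) = 12.2115
Current forward F = (S − I)·e^(rT) = (783.26 − 12.2115)·e^(0.0828·11/12) = 771.0485 × 1.078855 = 831.8495
Value (long) = (F − K)·e^(−rT) = (831.8495 − 724.06) × 0.926909 = 99.9111
Short position value = −(long value) = -CHF 99.91

-CHF 99.91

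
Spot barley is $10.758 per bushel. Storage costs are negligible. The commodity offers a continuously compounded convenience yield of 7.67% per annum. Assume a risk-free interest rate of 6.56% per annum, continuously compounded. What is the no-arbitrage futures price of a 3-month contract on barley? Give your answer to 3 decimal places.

Net carry = r + u − y = 0.0656 + 0.0000 − 0.0767 = -0.0111
F = S·e^((r+u−y)T) = 10.758 · e^(-0.0111 × 3/12) = 10.758 · e^-0.002775
= 10.758 × 0.997229 = $10.728 per bushel

$10.728 per bushel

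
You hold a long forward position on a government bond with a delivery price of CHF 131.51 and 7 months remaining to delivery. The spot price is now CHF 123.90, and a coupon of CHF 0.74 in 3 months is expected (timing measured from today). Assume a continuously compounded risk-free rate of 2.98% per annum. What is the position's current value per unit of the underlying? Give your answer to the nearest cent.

-CHF 6.08

PV(remaining coupons) I = 0.74·e^(−0.0298·3/12) = 0.7345
Current forward F = (S − I)·e^(rT) = (123.90 − 0.7345)·e^(0.0298·7/12) = 123.1655 × 1.017535 = 125.3252
Value (long) = (F − K)·e^(−rT) = (125.3252 − 131.51) × 0.982767 = -6.0782
Value = -CHF 6.08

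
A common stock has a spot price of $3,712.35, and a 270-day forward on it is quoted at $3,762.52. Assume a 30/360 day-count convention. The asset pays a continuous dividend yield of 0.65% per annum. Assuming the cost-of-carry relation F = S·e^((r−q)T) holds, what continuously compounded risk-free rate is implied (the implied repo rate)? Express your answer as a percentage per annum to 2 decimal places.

2.44%

From F = S·e^((r−q)T): (r − q) = ln(F/S)/T
ln(3762.52/3712.35) = ln(1.013514) = 0.013424
(r − q) = 0.013424 / (270/360) = 0.017899
r = ln(F/S)/T + q = 0.017899 + 0.0065 = 0.024399
r = 2.44%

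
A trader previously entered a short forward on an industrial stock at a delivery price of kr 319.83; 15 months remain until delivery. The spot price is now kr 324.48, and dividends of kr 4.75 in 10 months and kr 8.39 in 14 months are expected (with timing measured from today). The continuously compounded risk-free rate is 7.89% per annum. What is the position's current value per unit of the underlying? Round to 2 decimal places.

-kr 22.59

PV(remaining dividends) I = 4.75·e^(−0.0789·10/12) + 8.39·e^(−0.0789·14/12) = 12.0999
Current forward F = (S − I)·e^(rT) = (324.48 − 12.0999)·e^(0.0789·15/12) = 312.3801 × 1.103652 = 344.7589
Value (long) = (F − K)·e^(−rT) = (344.7589 − 319.83) × 0.906082 = 22.5876
Short position value = −(long value) = -kr 22.59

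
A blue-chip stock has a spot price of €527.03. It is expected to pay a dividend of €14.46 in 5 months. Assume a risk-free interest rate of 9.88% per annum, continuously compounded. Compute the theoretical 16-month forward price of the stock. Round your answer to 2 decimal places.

€585.41

PV(dividends) I = 14.46·e^(−0.0988·5/12)
I = 13.8768
F = (S − I)·e^(rT) = (527.03 − 13.8768) · e^(0.0988·16/12)
= 513.1532 · e^0.131733 = 513.1532 × 1.140804 = €585.41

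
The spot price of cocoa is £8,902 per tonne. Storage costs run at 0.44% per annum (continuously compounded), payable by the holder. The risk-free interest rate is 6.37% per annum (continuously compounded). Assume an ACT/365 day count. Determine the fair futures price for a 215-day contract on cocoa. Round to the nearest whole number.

Net carry = r + u − y = 0.0637 + 0.0044 − 0.0000 = 0.0681
F = S·e^((r+u−y)T) = 8902 · e^(0.0681 × 215/365) = 8902 · e^0.040114
= 8902 × 1.040929 = £9,266 per tonne

£9,266 per tonne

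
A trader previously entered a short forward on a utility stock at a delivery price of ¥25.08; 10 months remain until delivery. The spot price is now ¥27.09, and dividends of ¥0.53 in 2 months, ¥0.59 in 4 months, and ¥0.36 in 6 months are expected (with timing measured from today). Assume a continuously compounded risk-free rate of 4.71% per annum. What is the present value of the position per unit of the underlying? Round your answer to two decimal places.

PV(remaining dividends) I = 0.53·e^(−0.0471·2/12) + 0.59·e^(−0.0471·4/12) + 0.36·e^(−0.0471·6/12) = 1.4583
Current forward F = (S − I)·e^(rT) = (27.09 − 1.4583)·e^(0.0471·10/12) = 25.6317 × 1.040030 = 26.6577
Value (long) = (F − K)·e^(−rT) = (26.6577 − 25.08) × 0.961510 = 1.5170
Short position value = −(long value) = -¥1.52

-¥1.52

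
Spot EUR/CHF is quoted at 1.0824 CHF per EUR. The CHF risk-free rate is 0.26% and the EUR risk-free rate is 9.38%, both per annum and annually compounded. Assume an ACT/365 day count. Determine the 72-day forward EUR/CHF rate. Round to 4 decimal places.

1.0640

By covered interest parity, F = S · (1+r_CHF)^T / (1+r_EUR)^T
= 1.0824 × 1.000512 / 1.017843 = 1.0824 × 0.982973
F = 1.0640 CHF per EUR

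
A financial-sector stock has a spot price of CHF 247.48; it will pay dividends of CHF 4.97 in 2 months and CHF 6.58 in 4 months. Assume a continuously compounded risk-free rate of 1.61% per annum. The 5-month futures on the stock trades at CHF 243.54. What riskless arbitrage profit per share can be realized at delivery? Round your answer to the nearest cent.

CHF 5.97 per share

PV(dividends) I = 4.97·e^(−0.0161·2/12) + 6.58·e^(−0.0161·4/12) = 11.5015
Fair futures F* = (S − I)·e^(rT) = (247.48 − 11.5015)·e^0.006708 = 235.9785 × 1.006731 = 237.5669
Market CHF 243.54 > fair 237.5669: forward overpriced → cash-and-carry (borrow at r, buy the stock and collect the dividends, short the forward).
Profit at T = |F_mkt − F*| = |243.54 − 237.5669| = CHF 5.97 per share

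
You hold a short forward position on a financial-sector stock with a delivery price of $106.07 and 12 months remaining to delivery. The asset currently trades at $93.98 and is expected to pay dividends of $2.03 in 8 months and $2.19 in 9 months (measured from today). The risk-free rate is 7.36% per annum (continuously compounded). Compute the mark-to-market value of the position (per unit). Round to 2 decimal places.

$8.57

PV(remaining dividends) I = 2.03·e^(−0.0736·8/12) + 2.19·e^(−0.0736·9/12) = 4.0052
Current forward F = (S − I)·e^(rT) = (93.98 − 4.0052)·e^(0.0736·12/12) = 89.9748 × 1.076376 = 96.8467
Value (long) = (F − K)·e^(−rT) = (96.8467 − 106.07) × 0.929043 = -8.5688
Short position value = −(long value) = $8.57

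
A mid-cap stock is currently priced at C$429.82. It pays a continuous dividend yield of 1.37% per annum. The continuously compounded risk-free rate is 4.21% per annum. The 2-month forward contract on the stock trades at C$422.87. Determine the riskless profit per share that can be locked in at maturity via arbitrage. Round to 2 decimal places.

C$8.99 per share

Fair forward: F* = S·e^(carry·T), with carry = (r − q) = 0.0421 − 0.0137 = 0.0284
F* = 429.82 · e^(0.0284 × 2/12) = 429.82 · e^0.004733 = 429.82 × 1.004744 = C$431.8591
Market C$422.87 < fair C$431.8591: forward underpriced → reverse cash-and-carry (short spot, go long the forward).
At maturity, profit = |F_mkt − F*| = |422.87 − 431.8591| = C$8.99 per share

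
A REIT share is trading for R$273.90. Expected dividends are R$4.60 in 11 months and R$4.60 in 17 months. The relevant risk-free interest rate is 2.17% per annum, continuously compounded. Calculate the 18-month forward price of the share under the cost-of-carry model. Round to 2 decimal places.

R$273.70

PV(dividends) I = 4.60·e^(−0.0217·11/12) + 4.60·e^(−0.0217·17/12)
I = 4.5094 + 4.4607 = 8.9701
F = (S − I)·e^(rT) = (273.90 − 8.9701) · e^(0.0217·18/12)
= 264.9299 · e^0.032550 = 264.9299 × 1.033086 = R$273.70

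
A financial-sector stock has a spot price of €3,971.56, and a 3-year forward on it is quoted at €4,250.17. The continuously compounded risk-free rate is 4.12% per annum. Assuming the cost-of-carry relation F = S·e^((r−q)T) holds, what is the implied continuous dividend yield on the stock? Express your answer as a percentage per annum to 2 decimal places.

1.86%

From F = S·e^((r−q)T): (r − q) = ln(F/S)/T
ln(4250.17/3971.56) = ln(1.070151) = 0.067800
(r − q) = 0.067800 / (3) = 0.022600
q = r − ln(F/S)/T = 0.0412 − 0.022600 = 0.018600
q = 1.86%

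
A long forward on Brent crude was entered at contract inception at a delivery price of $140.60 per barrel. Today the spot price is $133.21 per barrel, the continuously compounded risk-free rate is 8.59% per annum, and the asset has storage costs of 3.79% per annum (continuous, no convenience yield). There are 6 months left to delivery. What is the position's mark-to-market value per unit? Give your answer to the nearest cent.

Current fair forward for the remaining 6 months: F = S·e^((r + u)·T), (r + u) = 0.0859 + 0.0379 = 0.1238
F = 133.21 · e^(0.1238 × 6/12) = 133.21 × 1.063856 = 141.7163
Value of long forward = (F − K)·e^(−rT) = (141.7163 − 140.60) · e^(−0.0859·6/12)
= 1.1163 × 0.957959 = 1.07

$1.07 per barrel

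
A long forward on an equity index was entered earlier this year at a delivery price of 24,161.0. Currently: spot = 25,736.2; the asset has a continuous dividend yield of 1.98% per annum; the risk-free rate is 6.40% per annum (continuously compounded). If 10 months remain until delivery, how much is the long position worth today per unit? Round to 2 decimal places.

2408.86

Current fair forward for the remaining 10 months: F = S·e^((r − q)·T), (r − q) = 0.0640 − 0.0198 = 0.0442
F = 25736.2 · e^(0.0442 × 10/12) = 25736.2 × 1.03752009 = 26701.8245
Value of long forward = (F − K)·e^(−rT) = (26701.8245 − 24161.0) · e^(−0.0640·10/12)
= 2540.8245 × 0.94806394 = 2408.86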